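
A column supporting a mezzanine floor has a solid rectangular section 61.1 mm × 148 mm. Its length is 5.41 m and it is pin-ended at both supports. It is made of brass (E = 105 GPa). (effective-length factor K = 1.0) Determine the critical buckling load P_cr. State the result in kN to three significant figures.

Buckling occurs about the weak axis: I_min = h·b³/12 with b = 61.1 mm (the shorter side).
I_min = 148×61.1³/12 = 2.813×10^6 mm⁴
I = 2.813×10^6 mm⁴ = 2.813×10^-6 m⁴
Effective length L_e = K·L = 1 × 5.41 = 5.410 m
P_cr = π²EI / L_e² = π² × 105×10⁹ × 2.813×10^-6 / 5.410² = 9.961×10^4 N

P_cr ≈ 99.6 kN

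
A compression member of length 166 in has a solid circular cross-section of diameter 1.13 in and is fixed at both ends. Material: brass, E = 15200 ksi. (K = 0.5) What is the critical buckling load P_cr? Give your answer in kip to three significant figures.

P_cr ≈ 1.74 kip

I = πd⁴/64 = π×1.13⁴/64 = 8.004×10^-2 in⁴
Effective length L_e = K·L = 0.5 × 166 = 83.00 in
P_cr = π²EI / L_e² = π² × 15200×10³ × 8.004×10^-2 / 83.00² = 1.743×10^3 lb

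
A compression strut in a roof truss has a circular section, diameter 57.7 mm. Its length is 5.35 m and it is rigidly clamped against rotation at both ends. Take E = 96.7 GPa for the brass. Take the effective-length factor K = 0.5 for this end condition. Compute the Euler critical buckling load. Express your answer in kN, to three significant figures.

P_cr ≈ 72.6 kN

I = πd⁴/64 = π×57.7⁴/64 = 5.441×10^5 mm⁴
I = 5.441×10^5 mm⁴ = 5.441×10^-7 m⁴
Effective length L_e = K·L = 0.5 × 5.35 = 2.675 m
P_cr = π²EI / L_e² = π² × 96.7×10⁹ × 5.441×10^-7 / 2.675² = 7.257×10^4 N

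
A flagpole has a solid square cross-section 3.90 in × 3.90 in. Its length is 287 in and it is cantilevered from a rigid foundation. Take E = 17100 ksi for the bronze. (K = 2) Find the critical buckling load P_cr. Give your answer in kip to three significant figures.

P_cr ≈ 9.88 kip

I = a⁴/12 = 3.90⁴/12 = 19.28 in⁴
Effective length L_e = K·L = 2 × 287 = 574.0 in
P_cr = π²EI / L_e² = π² × 17100×10³ × 19.28 / 574.0² = 9.875×10^3 lb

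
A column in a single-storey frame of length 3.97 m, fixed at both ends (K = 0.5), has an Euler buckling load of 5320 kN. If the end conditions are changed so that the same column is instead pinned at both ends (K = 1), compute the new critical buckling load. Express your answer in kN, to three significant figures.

P_cr ≈ 1330 kN

P_cr ∝ 1/K², so P_cr,new = P_cr,old × (K_old/K_new)² = 5320 × (0.5/1)²
= 5320 × 0.2500 = 1330 kN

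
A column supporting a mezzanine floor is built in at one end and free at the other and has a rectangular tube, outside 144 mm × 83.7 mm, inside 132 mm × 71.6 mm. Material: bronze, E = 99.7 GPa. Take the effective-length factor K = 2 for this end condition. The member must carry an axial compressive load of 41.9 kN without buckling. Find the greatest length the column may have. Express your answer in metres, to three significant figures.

Weak-axis I_min = (h_o·b_o³ − h_i·b_i³)/12 with b_o = 83.7, b_i = 71.60 mm (shorter outer/inner sides).
I_min = (144×83.7³ − 132.0×71.60³)/12 = 2.999×10^6 mm⁴
I = 2.999×10^-6 m⁴
At the buckling limit P_cr = P = 4.190×10^4 N
From P_cr = π²EI/(K·L)²:  L = (1/K)·√(π²EI/P_cr) = (1/2)·√(π²×9.97×10^10×2.999×10^-6/4.190×10^4)
L = 4.20 m

L_max ≈ 4.20 m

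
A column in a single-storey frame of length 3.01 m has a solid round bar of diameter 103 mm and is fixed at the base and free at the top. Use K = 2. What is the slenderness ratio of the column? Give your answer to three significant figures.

I = πd⁴/64 = π×103⁴/64 = 5.525×10^6 mm⁴
A = 8.332×10^3 mm²;  r_min = √(I/A) = √(5.525×10^6/8.332×10^3) = 25.75 mm
L_e = K·L = 2 × 3.01 m = 6.020 m = 6020.0 mm
λ = L_e / r_min = 6020.0 / 25.75 = 234

λ ≈ 234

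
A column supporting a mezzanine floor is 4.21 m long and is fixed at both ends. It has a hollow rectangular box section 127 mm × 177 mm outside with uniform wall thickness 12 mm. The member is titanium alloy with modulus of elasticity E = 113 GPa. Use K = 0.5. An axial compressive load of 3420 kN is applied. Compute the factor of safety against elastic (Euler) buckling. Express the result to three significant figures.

n ≈ 1.20

Inner dimensions: h_i = 177 − 2×12 = 153.0 mm, b_i = 127 − 2×12 = 103.0 mm
Weak-axis I_min = (h_o·b_o³ − h_i·b_i³)/12 with b_o = 127, b_i = 103.0 mm (shorter outer/inner sides).
I_min = (177×127³ − 153.0×103.0³)/12 = 1.628×10^7 mm⁴
I = 1.628×10^7 mm⁴ = 1.628×10^-5 m⁴
Effective length L_e = K·L = 0.5 × 4.21 = 2.105 m
P_cr = π²EI / L_e² = π² × 113×10⁹ × 1.628×10^-5 / 2.105² = 4.098×10^6 N
Factor of safety n = P_cr / P = 4097.9 / 3420 = 1.20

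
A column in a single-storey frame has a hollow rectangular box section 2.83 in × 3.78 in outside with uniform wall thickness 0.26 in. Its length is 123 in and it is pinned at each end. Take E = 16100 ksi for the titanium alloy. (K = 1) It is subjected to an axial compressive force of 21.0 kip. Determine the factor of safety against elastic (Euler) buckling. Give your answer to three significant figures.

n ≈ 1.90

Inner dimensions: h_i = 3.78 − 2×0.26 = 3.260 in, b_i = 2.83 − 2×0.26 = 2.310 in
Weak-axis I_min = (h_o·b_o³ − h_i·b_i³)/12 with b_o = 2.83, b_i = 2.310 in (shorter outer/inner sides).
I_min = (3.78×2.83³ − 3.260×2.310³)/12 = 3.791 in⁴
Effective length L_e = K·L = 1 × 123 = 123.0 in
P_cr = π²EI / L_e² = π² × 16100×10³ × 3.791 / 123.0² = 3.982×10^4 lb
Factor of safety n = P_cr / P = 39.816 / 21.0 = 1.90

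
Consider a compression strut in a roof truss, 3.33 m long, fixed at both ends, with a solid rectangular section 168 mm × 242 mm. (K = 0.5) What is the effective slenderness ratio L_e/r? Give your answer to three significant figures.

λ ≈ 34.3

For a rectangle r_min = b/√12 = 168/√12 = 48.50 mm
L_e = K·L = 0.5 × 3.33 m = 1.665 m = 1665.0 mm
λ = L_e / r_min = 1665.0 / 48.50 = 34.3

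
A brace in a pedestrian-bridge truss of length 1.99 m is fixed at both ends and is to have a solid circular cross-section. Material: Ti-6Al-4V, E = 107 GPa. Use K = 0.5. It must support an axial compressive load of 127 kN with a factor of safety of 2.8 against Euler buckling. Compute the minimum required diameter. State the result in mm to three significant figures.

d ≈ 51.0 mm

Required P_cr = n·P = 2.8 × 127 = 355.6 kN
L_e = K·L = 0.5 × 1.99 = 0.9950 m
Required I = P_cr·L_e²/(π²E) = 3.556×10^5 × 0.9950² / (π² × 1.07×10^11) = 3.334×10^-7 m⁴
I_req = 3.334×10^5 mm⁴
Solid circle: I = πd⁴/64  ⇒  d = (64I/π)^(1/4) = (64×3.334×10^5/π)^(1/4) = 51.0 mm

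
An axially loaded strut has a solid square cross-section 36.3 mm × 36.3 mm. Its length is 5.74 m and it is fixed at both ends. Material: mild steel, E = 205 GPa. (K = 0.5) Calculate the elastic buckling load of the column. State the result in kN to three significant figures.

I = a⁴/12 = 36.3⁴/12 = 1.447×10^5 mm⁴
I = 1.447×10^5 mm⁴ = 1.447×10^-7 m⁴
Effective length L_e = K·L = 0.5 × 5.74 = 2.870 m
P_cr = π²EI / L_e² = π² × 205×10⁹ × 1.447×10^-7 / 2.870² = 3.554×10^4 N

P_cr ≈ 35.5 kN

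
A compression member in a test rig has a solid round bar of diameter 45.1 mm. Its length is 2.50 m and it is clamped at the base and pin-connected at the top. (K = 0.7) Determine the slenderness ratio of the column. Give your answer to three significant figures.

λ ≈ 155

I = πd⁴/64 = π×45.1⁴/64 = 2.031×10^5 mm⁴
A = 1.598×10^3 mm²;  r_min = √(I/A) = √(2.031×10^5/1.598×10^3) = 11.28 mm
L_e = K·L = 0.7 × 2.50 m = 1.750 m = 1750.0 mm
λ = L_e / r_min = 1750.0 / 11.28 = 155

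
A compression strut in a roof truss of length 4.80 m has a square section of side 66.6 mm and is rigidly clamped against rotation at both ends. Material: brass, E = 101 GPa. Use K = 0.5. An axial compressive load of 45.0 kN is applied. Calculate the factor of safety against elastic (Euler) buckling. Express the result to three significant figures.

I = a⁴/12 = 66.6⁴/12 = 1.640×10^6 mm⁴
I = 1.640×10^6 mm⁴ = 1.640×10^-6 m⁴
Effective length L_e = K·L = 0.5 × 4.80 = 2.400 m
P_cr = π²EI / L_e² = π² × 101×10⁹ × 1.640×10^-6 / 2.400² = 2.837×10^5 N
Factor of safety n = P_cr / P = 283.74 / 45.0 = 6.31

n ≈ 6.31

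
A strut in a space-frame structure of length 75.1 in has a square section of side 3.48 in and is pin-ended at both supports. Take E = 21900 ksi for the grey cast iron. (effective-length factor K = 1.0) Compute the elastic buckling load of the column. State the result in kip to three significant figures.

P_cr ≈ 468 kip

I = a⁴/12 = 3.48⁴/12 = 12.22 in⁴
Effective length L_e = K·L = 1 × 75.1 = 75.10 in
P_cr = π²EI / L_e² = π² × 21900×10³ × 12.22 / 75.10² = 4.684×10^5 lb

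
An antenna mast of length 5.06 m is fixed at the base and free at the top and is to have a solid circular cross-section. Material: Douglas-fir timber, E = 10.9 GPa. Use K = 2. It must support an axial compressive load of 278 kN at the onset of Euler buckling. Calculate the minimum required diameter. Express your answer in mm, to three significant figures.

d ≈ 271 mm

L_e = K·L = 2 × 5.06 = 10.12 m
Required I = P_cr·L_e²/(π²E) = 2.780×10^5 × 10.12² / (π² × 1.09×10^10) = 2.647×10^-4 m⁴
I_req = 2.647×10^8 mm⁴
Solid circle: I = πd⁴/64  ⇒  d = (64I/π)^(1/4) = (64×2.647×10^8/π)^(1/4) = 271 mm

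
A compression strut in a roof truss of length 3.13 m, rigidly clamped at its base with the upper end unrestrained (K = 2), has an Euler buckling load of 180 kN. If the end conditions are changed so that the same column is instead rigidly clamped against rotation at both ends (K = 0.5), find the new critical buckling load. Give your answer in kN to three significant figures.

P_cr ≈ 2880 kN

P_cr ∝ 1/K², so P_cr,new = P_cr,old × (K_old/K_new)² = 180 × (2/0.5)²
= 180 × 16.00 = 2880 kN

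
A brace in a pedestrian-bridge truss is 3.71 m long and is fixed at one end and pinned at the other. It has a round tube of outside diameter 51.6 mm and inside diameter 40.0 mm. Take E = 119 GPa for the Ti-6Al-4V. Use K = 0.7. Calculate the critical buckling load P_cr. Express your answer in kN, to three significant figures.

P_cr ≈ 38.7 kN

d_o = 51.6 mm, d_i = 40.0 mm
I = π(d_o⁴ − d_i⁴)/64 = π(51.6⁴ − 40.00⁴)/64 = 2.223×10^5 mm⁴
I = 2.223×10^5 mm⁴ = 2.223×10^-7 m⁴
Effective length L_e = K·L = 0.7 × 3.71 = 2.597 m
P_cr = π²EI / L_e² = π² × 119×10⁹ × 2.223×10^-7 / 2.597² = 3.872×10^4 N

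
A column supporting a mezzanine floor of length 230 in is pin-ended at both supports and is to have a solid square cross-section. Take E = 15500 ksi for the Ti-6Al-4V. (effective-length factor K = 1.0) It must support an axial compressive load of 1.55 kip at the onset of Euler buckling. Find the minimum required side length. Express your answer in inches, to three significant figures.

a ≈ 1.59 in

L_e = K·L = 1 × 230 = 230.0 in
Required I = P_cr·L_e²/(π²E) = 1.550×10^3 × 230.0² / (π² × 1.55×10^7) = 0.5360 in⁴
Solid square: I = a⁴/12  ⇒  a = (12I)^(1/4) = (12×0.5360)^(1/4) = 1.59 in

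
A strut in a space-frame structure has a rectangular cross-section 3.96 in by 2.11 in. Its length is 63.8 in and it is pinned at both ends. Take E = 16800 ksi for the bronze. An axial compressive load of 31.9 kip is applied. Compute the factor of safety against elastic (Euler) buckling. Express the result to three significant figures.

n ≈ 3.96

Buckling occurs about the weak axis: I_min = h·b³/12 with b = 2.11 in (the shorter side).
I_min = 3.96×2.11³/12 = 3.100 in⁴
Effective length L_e = K·L = 1 × 63.8 = 63.80 in
P_cr = π²EI / L_e² = π² × 16800×10³ × 3.100 / 63.80² = 1.263×10^5 lb
Factor of safety n = P_cr / P = 126.28 / 31.9 = 3.96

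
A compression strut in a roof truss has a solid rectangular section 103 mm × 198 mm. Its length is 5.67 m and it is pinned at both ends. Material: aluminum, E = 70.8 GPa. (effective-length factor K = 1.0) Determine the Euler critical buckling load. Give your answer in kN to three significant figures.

P_cr ≈ 392 kN

Buckling occurs about the weak axis: I_min = h·b³/12 with b = 103 mm (the shorter side).
I_min = 198×103³/12 = 1.803×10^7 mm⁴
I = 1.803×10^7 mm⁴ = 1.803×10^-5 m⁴
Effective length L_e = K·L = 1 × 5.67 = 5.670 m
P_cr = π²EI / L_e² = π² × 70.8×10⁹ × 1.803×10^-5 / 5.670² = 3.919×10^5 N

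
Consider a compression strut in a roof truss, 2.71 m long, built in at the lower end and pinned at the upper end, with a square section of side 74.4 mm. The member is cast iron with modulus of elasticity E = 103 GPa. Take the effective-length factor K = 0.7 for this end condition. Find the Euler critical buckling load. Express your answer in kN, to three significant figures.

I = a⁴/12 = 74.4⁴/12 = 2.553×10^6 mm⁴
I = 2.553×10^6 mm⁴ = 2.553×10^-6 m⁴
Effective length L_e = K·L = 0.7 × 2.71 = 1.897 m
P_cr = π²EI / L_e² = π² × 103×10⁹ × 2.553×10^-6 / 1.897² = 7.213×10^5 N

P_cr ≈ 721 kN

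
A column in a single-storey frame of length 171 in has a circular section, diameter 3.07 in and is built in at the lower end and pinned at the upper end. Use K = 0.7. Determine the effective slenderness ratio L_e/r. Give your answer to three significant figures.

λ ≈ 156

For a solid circle r = d/4 = 3.07/4 = 0.7675 in
L_e = K·L = 0.7 × 171 = 119.7 in
λ = L_e / r_min = 119.70 / 0.7675 = 156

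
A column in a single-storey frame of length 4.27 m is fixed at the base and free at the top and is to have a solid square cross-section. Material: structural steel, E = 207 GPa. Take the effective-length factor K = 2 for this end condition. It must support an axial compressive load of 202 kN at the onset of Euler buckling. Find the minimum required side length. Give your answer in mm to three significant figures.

L_e = K·L = 2 × 4.27 = 8.540 m
Required I = P_cr·L_e²/(π²E) = 2.020×10^5 × 8.540² / (π² × 2.07×10^11) = 7.211×10^-6 m⁴
I_req = 7.211×10^6 mm⁴
Solid square: I = a⁴/12  ⇒  a = (12I)^(1/4) = (12×7.211×10^6)^(1/4) = 96.4 mm

a ≈ 96.4 mm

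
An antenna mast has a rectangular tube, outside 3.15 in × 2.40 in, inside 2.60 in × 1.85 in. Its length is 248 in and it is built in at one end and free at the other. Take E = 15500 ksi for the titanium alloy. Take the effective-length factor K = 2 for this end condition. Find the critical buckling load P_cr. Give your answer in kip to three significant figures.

P_cr ≈ 1.40 kip

Weak-axis I_min = (h_o·b_o³ − h_i·b_i³)/12 with b_o = 2.40, b_i = 1.850 in (shorter outer/inner sides).
I_min = (3.15×2.40³ − 2.600×1.850³)/12 = 2.257 in⁴
Effective length L_e = K·L = 2 × 248 = 496.0 in
P_cr = π²EI / L_e² = π² × 15500×10³ × 2.257 / 496.0² = 1.403×10^3 lb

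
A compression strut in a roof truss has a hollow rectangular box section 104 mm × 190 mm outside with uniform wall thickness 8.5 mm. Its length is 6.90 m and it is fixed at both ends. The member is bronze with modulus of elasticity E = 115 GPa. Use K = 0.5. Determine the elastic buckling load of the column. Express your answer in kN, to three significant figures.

P_cr ≈ 793 kN

Inner dimensions: h_i = 190 − 2×8.5 = 173.0 mm, b_i = 104 − 2×8.5 = 87.00 mm
Weak-axis I_min = (h_o·b_o³ − h_i·b_i³)/12 with b_o = 104, b_i = 87.00 mm (shorter outer/inner sides).
I_min = (190×104³ − 173.0×87.00³)/12 = 8.317×10^6 mm⁴
I = 8.317×10^6 mm⁴ = 8.317×10^-6 m⁴
Effective length L_e = K·L = 0.5 × 6.90 = 3.450 m
P_cr = π²EI / L_e² = π² × 115×10⁹ × 8.317×10^-6 / 3.450² = 7.931×10^5 N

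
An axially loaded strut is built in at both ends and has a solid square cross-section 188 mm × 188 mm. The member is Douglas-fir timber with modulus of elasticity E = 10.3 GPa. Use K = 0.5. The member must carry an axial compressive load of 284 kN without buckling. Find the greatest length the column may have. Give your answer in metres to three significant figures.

I = a⁴/12 = 188⁴/12 = 1.041×10^8 mm⁴
I = 1.041×10^-4 m⁴
At the buckling limit P_cr = P = 2.840×10^5 N
From P_cr = π²EI/(K·L)²:  L = (1/K)·√(π²EI/P_cr) = (1/0.5)·√(π²×1.03×10^10×1.041×10^-4/2.840×10^5)
L = 12.2 m

L_max ≈ 12.2 m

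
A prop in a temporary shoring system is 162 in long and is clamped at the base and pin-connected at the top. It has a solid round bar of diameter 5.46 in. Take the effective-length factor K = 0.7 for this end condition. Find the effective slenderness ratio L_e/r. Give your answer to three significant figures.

For a solid circle r = d/4 = 5.46/4 = 1.365 in
L_e = K·L = 0.7 × 162 = 113.4 in
λ = L_e / r_min = 113.40 / 1.365 = 83.1

λ ≈ 83.1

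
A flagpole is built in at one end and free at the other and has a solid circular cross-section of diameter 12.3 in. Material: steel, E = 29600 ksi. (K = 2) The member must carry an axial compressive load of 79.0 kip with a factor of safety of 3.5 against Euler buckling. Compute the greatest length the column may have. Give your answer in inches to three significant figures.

I = πd⁴/64 = π×12.3⁴/64 = 1.124×10^3 in⁴
Required critical load P_cr = n·P = 3.5 × 79.0 = 276.5 kip = 2.765×10^5 lb
From P_cr = π²EI/(K·L)²:  L = (1/K)·√(π²EI/P_cr) = (1/2)·√(π²×2.96×10^7×1.124×10^3/2.765×10^5)
L = 545 in

L_max ≈ 545 in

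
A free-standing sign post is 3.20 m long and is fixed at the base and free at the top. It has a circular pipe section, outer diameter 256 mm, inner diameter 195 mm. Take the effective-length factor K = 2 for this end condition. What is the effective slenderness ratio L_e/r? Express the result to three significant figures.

d_o = 256 mm, d_i = 195 mm
I = π(d_o⁴ − d_i⁴)/64 = π(256⁴ − 195.0⁴)/64 = 1.399×10^8 mm⁴
A = 2.161×10^4 mm²;  r_min = √(I/A) = √(1.399×10^8/2.161×10^4) = 80.45 mm
L_e = K·L = 2 × 3.20 m = 6.400 m = 6400.0 mm
λ = L_e / r_min = 6400.0 / 80.45 = 79.6

λ ≈ 79.6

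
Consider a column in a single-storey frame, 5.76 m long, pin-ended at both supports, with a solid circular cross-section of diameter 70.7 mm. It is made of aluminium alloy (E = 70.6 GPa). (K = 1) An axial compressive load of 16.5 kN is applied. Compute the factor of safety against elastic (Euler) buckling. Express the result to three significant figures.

n ≈ 1.56

I = πd⁴/64 = π×70.7⁴/64 = 1.226×10^6 mm⁴
I = 1.226×10^6 mm⁴ = 1.226×10^-6 m⁴
Effective length L_e = K·L = 1 × 5.76 = 5.760 m
P_cr = π²EI / L_e² = π² × 70.6×10⁹ × 1.226×10^-6 / 5.760² = 2.576×10^4 N
Factor of safety n = P_cr / P = 25.758 / 16.5 = 1.56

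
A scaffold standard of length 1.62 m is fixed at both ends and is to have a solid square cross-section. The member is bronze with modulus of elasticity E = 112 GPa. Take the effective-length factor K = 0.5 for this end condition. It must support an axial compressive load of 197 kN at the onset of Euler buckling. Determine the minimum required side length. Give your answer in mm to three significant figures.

a ≈ 34.4 mm

L_e = K·L = 0.5 × 1.62 = 0.8100 m
Required I = P_cr·L_e²/(π²E) = 1.970×10^5 × 0.8100² / (π² × 1.12×10^11) = 1.169×10^-7 m⁴
I_req = 1.169×10^5 mm⁴
Solid square: I = a⁴/12  ⇒  a = (12I)^(1/4) = (12×1.169×10^5)^(1/4) = 34.4 mm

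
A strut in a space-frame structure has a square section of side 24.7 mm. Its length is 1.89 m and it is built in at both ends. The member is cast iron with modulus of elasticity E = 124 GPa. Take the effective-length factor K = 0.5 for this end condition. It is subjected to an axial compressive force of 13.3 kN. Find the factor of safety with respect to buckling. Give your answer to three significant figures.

n ≈ 3.20

I = a⁴/12 = 24.7⁴/12 = 3.102×10^4 mm⁴
I = 3.102×10^4 mm⁴ = 3.102×10^-8 m⁴
Effective length L_e = K·L = 0.5 × 1.89 = 0.9450 m
P_cr = π²EI / L_e² = π² × 124×10⁹ × 3.102×10^-8 / 0.9450² = 4.251×10^4 N
Factor of safety n = P_cr / P = 42.507 / 13.3 = 3.20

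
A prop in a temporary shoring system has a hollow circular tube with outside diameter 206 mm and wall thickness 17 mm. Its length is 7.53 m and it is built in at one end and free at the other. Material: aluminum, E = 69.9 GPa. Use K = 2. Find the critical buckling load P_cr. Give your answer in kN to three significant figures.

P_cr ≈ 138 kN

Inner diameter d_i = 206 − 2×17 = 172.0 mm
I = π(d_o⁴ − d_i⁴)/64 = π(206⁴ − 172.0⁴)/64 = 4.544×10^7 mm⁴
I = 4.544×10^7 mm⁴ = 4.544×10^-5 m⁴
Effective length L_e = K·L = 2 × 7.53 = 15.06 m
P_cr = π²EI / L_e² = π² × 69.9×10⁹ × 4.544×10^-5 / 15.06² = 1.382×10^5 N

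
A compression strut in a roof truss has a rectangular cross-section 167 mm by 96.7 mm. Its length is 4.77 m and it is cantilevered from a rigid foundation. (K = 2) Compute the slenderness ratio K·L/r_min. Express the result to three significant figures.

Buckling occurs about the weak axis: I_min = h·b³/12 with b = 96.7 mm (the shorter side).
I_min = 167×96.7³/12 = 1.258×10^7 mm⁴
A = 1.615×10^4 mm²;  r_min = √(I/A) = √(1.258×10^7/1.615×10^4) = 27.91 mm
L_e = K·L = 2 × 4.77 m = 9.540 m = 9540.0 mm
λ = L_e / r_min = 9540.0 / 27.91 = 342

λ ≈ 342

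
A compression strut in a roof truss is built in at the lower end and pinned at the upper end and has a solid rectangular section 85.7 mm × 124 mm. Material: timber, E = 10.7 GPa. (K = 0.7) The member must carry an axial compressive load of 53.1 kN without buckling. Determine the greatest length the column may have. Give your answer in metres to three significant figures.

L_max ≈ 5.14 m

Buckling occurs about the weak axis: I_min = h·b³/12 with b = 85.7 mm (the shorter side).
I_min = 124×85.7³/12 = 6.504×10^6 mm⁴
I = 6.504×10^-6 m⁴
At the buckling limit P_cr = P = 5.310×10^4 N
From P_cr = π²EI/(K·L)²:  L = (1/K)·√(π²EI/P_cr) = (1/0.7)·√(π²×1.07×10^10×6.504×10^-6/5.310×10^4)
L = 5.14 m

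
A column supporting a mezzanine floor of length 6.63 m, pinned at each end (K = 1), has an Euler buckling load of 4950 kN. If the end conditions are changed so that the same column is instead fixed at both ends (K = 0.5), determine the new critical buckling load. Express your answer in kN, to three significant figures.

P_cr ∝ 1/K², so P_cr,new = P_cr,old × (K_old/K_new)² = 4950 × (1/0.5)²
= 4950 × 4.000 = 19800 kN

P_cr ≈ 19800 kN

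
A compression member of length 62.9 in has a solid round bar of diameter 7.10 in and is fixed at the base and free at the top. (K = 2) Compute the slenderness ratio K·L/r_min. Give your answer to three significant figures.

I = πd⁴/64 = π×7.10⁴/64 = 124.7 in⁴
A = 39.59 in²;  r_min = √(I/A) = √(124.7/39.59) = 1.775 in
L_e = K·L = 2 × 62.9 = 125.8 in
λ = L_e / r_min = 125.80 / 1.775 = 70.9

λ ≈ 70.9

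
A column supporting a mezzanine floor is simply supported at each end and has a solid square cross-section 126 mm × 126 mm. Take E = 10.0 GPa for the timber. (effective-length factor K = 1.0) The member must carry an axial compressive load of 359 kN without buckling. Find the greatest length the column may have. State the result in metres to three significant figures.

L_max ≈ 2.40 m

I = a⁴/12 = 126⁴/12 = 2.100×10^7 mm⁴
I = 2.100×10^-5 m⁴
At the buckling limit P_cr = P = 3.590×10^5 N
From P_cr = π²EI/(K·L)²:  L = (1/K)·√(π²EI/P_cr) = (1/1)·√(π²×1.00×10^10×2.100×10^-5/3.590×10^5)
L = 2.40 m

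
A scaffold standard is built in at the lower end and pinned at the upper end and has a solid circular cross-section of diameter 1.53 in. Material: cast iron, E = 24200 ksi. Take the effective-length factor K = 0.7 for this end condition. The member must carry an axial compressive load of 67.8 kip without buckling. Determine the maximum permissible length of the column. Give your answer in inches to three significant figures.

L_max ≈ 44.0 in

I = πd⁴/64 = π×1.53⁴/64 = 0.2690 in⁴
At the buckling limit P_cr = P = 6.780×10^4 lb
From P_cr = π²EI/(K·L)²:  L = (1/K)·√(π²EI/P_cr) = (1/0.7)·√(π²×2.42×10^7×0.2690/6.780×10^4)
L = 44.0 in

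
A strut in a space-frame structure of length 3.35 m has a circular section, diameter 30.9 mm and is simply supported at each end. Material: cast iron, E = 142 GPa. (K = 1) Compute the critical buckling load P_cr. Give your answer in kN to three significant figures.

P_cr ≈ 5.59 kN

I = πd⁴/64 = π×30.9⁴/64 = 4.475×10^4 mm⁴
I = 4.475×10^4 mm⁴ = 4.475×10^-8 m⁴
Effective length L_e = K·L = 1 × 3.35 = 3.350 m
P_cr = π²EI / L_e² = π² × 142×10⁹ × 4.475×10^-8 / 3.350² = 5.589×10^3 N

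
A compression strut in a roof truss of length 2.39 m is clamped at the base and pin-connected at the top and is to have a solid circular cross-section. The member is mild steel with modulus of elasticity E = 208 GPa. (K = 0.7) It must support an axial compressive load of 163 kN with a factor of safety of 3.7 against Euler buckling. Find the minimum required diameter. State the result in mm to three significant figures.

Required P_cr = n·P = 3.7 × 163 = 603.1 kN
L_e = K·L = 0.7 × 2.39 = 1.673 m
Required I = P_cr·L_e²/(π²E) = 6.031×10^5 × 1.673² / (π² × 2.08×10^11) = 8.223×10^-7 m⁴
I_req = 8.223×10^5 mm⁴
Solid circle: I = πd⁴/64  ⇒  d = (64I/π)^(1/4) = (64×8.223×10^5/π)^(1/4) = 64.0 mm

d ≈ 64.0 mm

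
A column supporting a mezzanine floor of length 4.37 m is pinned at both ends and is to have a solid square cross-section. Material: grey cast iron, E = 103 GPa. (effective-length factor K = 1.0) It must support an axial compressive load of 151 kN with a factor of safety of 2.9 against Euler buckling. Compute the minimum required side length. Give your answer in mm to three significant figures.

Required P_cr = n·P = 2.9 × 151 = 437.9 kN
L_e = K·L = 1 × 4.37 = 4.370 m
Required I = P_cr·L_e²/(π²E) = 4.379×10^5 × 4.370² / (π² × 1.03×10^11) = 8.226×10^-6 m⁴
I_req = 8.226×10^6 mm⁴
Solid square: I = a⁴/12  ⇒  a = (12I)^(1/4) = (12×8.226×10^6)^(1/4) = 99.7 mm

a ≈ 99.7 mm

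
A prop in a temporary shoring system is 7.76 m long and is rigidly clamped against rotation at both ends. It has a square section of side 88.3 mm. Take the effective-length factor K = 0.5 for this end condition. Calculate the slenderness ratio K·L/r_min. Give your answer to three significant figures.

λ ≈ 152

For a square r = a/√12 = 88.3/√12 = 25.49 mm
L_e = K·L = 0.5 × 7.76 m = 3.880 m = 3880.0 mm
λ = L_e / r_min = 3880.0 / 25.49 = 152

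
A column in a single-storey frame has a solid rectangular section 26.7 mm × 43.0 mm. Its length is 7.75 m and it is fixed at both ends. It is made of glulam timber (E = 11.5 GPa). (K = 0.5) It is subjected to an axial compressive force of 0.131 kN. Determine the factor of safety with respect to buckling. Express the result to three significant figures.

n ≈ 3.94

Buckling occurs about the weak axis: I_min = h·b³/12 with b = 26.7 mm (the shorter side).
I_min = 43.0×26.7³/12 = 6.821×10^4 mm⁴
I = 6.821×10^4 mm⁴ = 6.821×10^-8 m⁴
Effective length L_e = K·L = 0.5 × 7.75 = 3.875 m
P_cr = π²EI / L_e² = π² × 11.5×10⁹ × 6.821×10^-8 / 3.875² = 515.6 N
Factor of safety n = P_cr / P = 0.51556 / 0.131 = 3.94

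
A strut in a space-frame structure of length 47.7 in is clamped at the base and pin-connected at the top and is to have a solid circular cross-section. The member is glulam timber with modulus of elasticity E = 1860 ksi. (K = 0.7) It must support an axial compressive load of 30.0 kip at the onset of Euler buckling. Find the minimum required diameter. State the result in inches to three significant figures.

d ≈ 2.47 in

L_e = K·L = 0.7 × 47.7 = 33.39 in
Required I = P_cr·L_e²/(π²E) = 3.000×10^4 × 33.39² / (π² × 1.86×10^6) = 1.822 in⁴
Solid circle: I = πd⁴/64  ⇒  d = (64I/π)^(1/4) = (64×1.822/π)^(1/4) = 2.47 in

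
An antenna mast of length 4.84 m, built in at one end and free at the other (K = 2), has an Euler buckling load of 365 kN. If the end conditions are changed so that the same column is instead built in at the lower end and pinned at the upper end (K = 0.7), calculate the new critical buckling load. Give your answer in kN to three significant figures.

P_cr ∝ 1/K², so P_cr,new = P_cr,old × (K_old/K_new)² = 365 × (2/0.7)²
= 365 × 8.163 = 2980 kN

P_cr ≈ 2980 kN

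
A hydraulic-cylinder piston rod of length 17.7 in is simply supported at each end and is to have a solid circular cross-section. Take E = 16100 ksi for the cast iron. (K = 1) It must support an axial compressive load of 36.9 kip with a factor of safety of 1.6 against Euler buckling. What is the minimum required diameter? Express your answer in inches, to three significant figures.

Required P_cr = n·P = 1.6 × 36.9 = 59.04 kip
L_e = K·L = 1 × 17.7 = 17.70 in
Required I = P_cr·L_e²/(π²E) = 5.904×10^4 × 17.70² / (π² × 1.61×10^7) = 0.1164 in⁴
Solid circle: I = πd⁴/64  ⇒  d = (64I/π)^(1/4) = (64×0.1164/π)^(1/4) = 1.24 in

d ≈ 1.24 in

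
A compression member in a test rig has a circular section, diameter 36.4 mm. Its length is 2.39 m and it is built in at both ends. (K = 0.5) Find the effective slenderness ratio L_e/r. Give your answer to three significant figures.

For a solid circle r = d/4 = 36.4/4 = 9.100 mm
L_e = K·L = 0.5 × 2.39 m = 1.195 m = 1195.0 mm
λ = L_e / r_min = 1195.0 / 9.100 = 131

λ ≈ 131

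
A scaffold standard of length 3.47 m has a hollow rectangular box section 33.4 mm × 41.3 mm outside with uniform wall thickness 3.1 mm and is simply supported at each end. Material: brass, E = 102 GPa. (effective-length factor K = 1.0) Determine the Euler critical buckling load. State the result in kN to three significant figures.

P_cr ≈ 5.80 kN

Inner dimensions: h_i = 41.3 − 2×3.1 = 35.10 mm, b_i = 33.4 − 2×3.1 = 27.20 mm
Weak-axis I_min = (h_o·b_o³ − h_i·b_i³)/12 with b_o = 33.4, b_i = 27.20 mm (shorter outer/inner sides).
I_min = (41.3×33.4³ − 35.10×27.20³)/12 = 6.937×10^4 mm⁴
I = 6.937×10^4 mm⁴ = 6.937×10^-8 m⁴
Effective length L_e = K·L = 1 × 3.47 = 3.470 m
P_cr = π²EI / L_e² = π² × 102×10⁹ × 6.937×10^-8 / 3.470² = 5.800×10^3 N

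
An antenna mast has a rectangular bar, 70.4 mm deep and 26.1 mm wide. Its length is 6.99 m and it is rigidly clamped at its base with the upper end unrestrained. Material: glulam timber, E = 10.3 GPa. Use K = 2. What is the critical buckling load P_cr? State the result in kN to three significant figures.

Buckling occurs about the weak axis: I_min = h·b³/12 with b = 26.1 mm (the shorter side).
I_min = 70.4×26.1³/12 = 1.043×10^5 mm⁴
I = 1.043×10^5 mm⁴ = 1.043×10^-7 m⁴
Effective length L_e = K·L = 2 × 6.99 = 13.98 m
P_cr = π²EI / L_e² = π² × 10.3×10⁹ × 1.043×10^-7 / 13.98² = 54.25 N

P_cr ≈ 0.0543 kN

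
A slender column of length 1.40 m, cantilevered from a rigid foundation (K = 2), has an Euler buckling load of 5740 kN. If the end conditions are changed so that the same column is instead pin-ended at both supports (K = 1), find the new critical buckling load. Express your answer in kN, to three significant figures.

P_cr ≈ 23000 kN

P_cr ∝ 1/K², so P_cr,new = P_cr,old × (K_old/K_new)² = 5740 × (2/1)²
= 5740 × 4.000 = 23000 kN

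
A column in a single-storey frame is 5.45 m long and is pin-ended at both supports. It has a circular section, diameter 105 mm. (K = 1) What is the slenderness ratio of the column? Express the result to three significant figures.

For a solid circle r = d/4 = 105/4 = 26.25 mm
L_e = K·L = 1 × 5.45 m = 5.450 m = 5450.0 mm
λ = L_e / r_min = 5450.0 / 26.25 = 208

λ ≈ 208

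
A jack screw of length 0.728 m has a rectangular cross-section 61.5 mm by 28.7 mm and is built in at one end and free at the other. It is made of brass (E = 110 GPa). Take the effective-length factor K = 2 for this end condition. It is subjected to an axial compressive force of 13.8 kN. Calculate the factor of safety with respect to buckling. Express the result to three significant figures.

Buckling occurs about the weak axis: I_min = h·b³/12 with b = 28.7 mm (the shorter side).
I_min = 61.5×28.7³/12 = 1.212×10^5 mm⁴
I = 1.212×10^5 mm⁴ = 1.212×10^-7 m⁴
Effective length L_e = K·L = 2 × 0.728 = 1.456 m
P_cr = π²EI / L_e² = π² × 110×10⁹ × 1.212×10^-7 / 1.456² = 6.205×10^4 N
Factor of safety n = P_cr / P = 62.045 / 13.8 = 4.50

n ≈ 4.50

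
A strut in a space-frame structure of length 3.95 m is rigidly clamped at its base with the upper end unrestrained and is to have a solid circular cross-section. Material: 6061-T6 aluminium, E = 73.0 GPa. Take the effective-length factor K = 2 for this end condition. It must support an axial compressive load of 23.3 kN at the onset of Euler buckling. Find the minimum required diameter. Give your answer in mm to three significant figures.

d ≈ 80.1 mm

L_e = K·L = 2 × 3.95 = 7.900 m
Required I = P_cr·L_e²/(π²E) = 2.330×10^4 × 7.900² / (π² × 7.30×10^10) = 2.018×10^-6 m⁴
I_req = 2.018×10^6 mm⁴
Solid circle: I = πd⁴/64  ⇒  d = (64I/π)^(1/4) = (64×2.018×10^6/π)^(1/4) = 80.1 mm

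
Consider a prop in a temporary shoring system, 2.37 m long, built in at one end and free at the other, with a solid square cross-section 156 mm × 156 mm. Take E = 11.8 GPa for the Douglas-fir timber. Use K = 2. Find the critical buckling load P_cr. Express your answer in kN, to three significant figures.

I = a⁴/12 = 156⁴/12 = 4.935×10^7 mm⁴
I = 4.935×10^7 mm⁴ = 4.935×10^-5 m⁴
Effective length L_e = K·L = 2 × 2.37 = 4.740 m
P_cr = π²EI / L_e² = π² × 11.8×10⁹ × 4.935×10^-5 / 4.740² = 2.558×10^5 N

P_cr ≈ 256 kN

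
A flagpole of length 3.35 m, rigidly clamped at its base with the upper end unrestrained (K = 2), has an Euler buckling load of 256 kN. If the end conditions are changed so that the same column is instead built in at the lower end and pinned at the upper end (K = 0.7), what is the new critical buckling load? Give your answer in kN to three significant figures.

P_cr ≈ 2090 kN

P_cr ∝ 1/K², so P_cr,new = P_cr,old × (K_old/K_new)² = 256 × (2/0.7)²
= 256 × 8.163 = 2090 kN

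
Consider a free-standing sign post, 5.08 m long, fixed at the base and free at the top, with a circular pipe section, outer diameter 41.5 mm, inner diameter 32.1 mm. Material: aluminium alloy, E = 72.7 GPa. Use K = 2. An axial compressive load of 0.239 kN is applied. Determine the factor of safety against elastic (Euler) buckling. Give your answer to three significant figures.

d_o = 41.5 mm, d_i = 32.1 mm
I = π(d_o⁴ − d_i⁴)/64 = π(41.5⁴ − 32.10⁴)/64 = 9.348×10^4 mm⁴
I = 9.348×10^4 mm⁴ = 9.348×10^-8 m⁴
Effective length L_e = K·L = 2 × 5.08 = 10.16 m
P_cr = π²EI / L_e² = π² × 72.7×10⁹ × 9.348×10^-8 / 10.16² = 649.8 N
Factor of safety n = P_cr / P = 0.64979 / 0.239 = 2.72

n ≈ 2.72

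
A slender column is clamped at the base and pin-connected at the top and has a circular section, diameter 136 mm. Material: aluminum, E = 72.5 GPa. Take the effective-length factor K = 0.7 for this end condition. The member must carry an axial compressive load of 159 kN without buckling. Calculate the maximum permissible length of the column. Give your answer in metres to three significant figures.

I = πd⁴/64 = π×136⁴/64 = 1.679×10^7 mm⁴
I = 1.679×10^-5 m⁴
At the buckling limit P_cr = P = 1.590×10^5 N
From P_cr = π²EI/(K·L)²:  L = (1/K)·√(π²EI/P_cr) = (1/0.7)·√(π²×7.25×10^10×1.679×10^-5/1.590×10^5)
L = 12.4 m

L_max ≈ 12.4 m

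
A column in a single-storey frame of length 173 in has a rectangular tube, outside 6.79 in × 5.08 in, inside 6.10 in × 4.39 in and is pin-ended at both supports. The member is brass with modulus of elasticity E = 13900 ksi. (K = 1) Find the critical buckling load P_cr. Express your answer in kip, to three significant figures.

Weak-axis I_min = (h_o·b_o³ − h_i·b_i³)/12 with b_o = 5.08, b_i = 4.390 in (shorter outer/inner sides).
I_min = (6.79×5.08³ − 6.100×4.390³)/12 = 31.17 in⁴
Effective length L_e = K·L = 1 × 173 = 173.0 in
P_cr = π²EI / L_e² = π² × 13900×10³ × 31.17 / 173.0² = 1.429×10^5 lb

P_cr ≈ 143 kip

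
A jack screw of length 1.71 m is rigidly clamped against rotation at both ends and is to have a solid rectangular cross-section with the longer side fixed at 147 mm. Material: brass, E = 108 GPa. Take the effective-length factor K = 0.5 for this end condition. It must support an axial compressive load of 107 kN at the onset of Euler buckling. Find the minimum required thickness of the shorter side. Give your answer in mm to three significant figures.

L_e = K·L = 0.5 × 1.71 = 0.8550 m
Required I = P_cr·L_e²/(π²E) = 1.070×10^5 × 0.8550² / (π² × 1.08×10^11) = 7.338×10^-8 m⁴
I_req = 7.338×10^4 mm⁴
Rectangle, weak axis: I_min = h·b³/12 with h = 147 mm fixed  ⇒  b = (12I/h)^(1/3) = 18.2 mm

b ≈ 18.2 mm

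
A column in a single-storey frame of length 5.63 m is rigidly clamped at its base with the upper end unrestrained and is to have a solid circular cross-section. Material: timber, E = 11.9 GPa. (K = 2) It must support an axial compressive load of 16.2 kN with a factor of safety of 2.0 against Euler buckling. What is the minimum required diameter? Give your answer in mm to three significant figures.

d ≈ 163 mm

Required P_cr = n·P = 2.0 × 16.2 = 32.40 kN
L_e = K·L = 2 × 5.63 = 11.26 m
Required I = P_cr·L_e²/(π²E) = 3.240×10^4 × 11.26² / (π² × 1.19×10^10) = 3.498×10^-5 m⁴
I_req = 3.498×10^7 mm⁴
Solid circle: I = πd⁴/64  ⇒  d = (64I/π)^(1/4) = (64×3.498×10^7/π)^(1/4) = 163 mm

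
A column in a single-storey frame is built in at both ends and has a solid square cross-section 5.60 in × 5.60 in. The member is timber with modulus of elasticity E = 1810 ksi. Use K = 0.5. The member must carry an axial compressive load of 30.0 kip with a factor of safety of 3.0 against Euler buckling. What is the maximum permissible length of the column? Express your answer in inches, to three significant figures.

L_max ≈ 255 in

I = a⁴/12 = 5.60⁴/12 = 81.95 in⁴
Required critical load P_cr = n·P = 3.0 × 30.0 = 90.00 kip = 9.000×10^4 lb
From P_cr = π²EI/(K·L)²:  L = (1/K)·√(π²EI/P_cr) = (1/0.5)·√(π²×1.81×10^6×81.95/9.000×10^4)
L = 255 in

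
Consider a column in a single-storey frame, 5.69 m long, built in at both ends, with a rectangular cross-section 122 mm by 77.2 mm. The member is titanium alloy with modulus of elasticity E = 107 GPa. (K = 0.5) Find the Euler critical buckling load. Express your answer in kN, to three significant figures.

P_cr ≈ 610 kN

Buckling occurs about the weak axis: I_min = h·b³/12 with b = 77.2 mm (the shorter side).
I_min = 122×77.2³/12 = 4.678×10^6 mm⁴
I = 4.678×10^6 mm⁴ = 4.678×10^-6 m⁴
Effective length L_e = K·L = 0.5 × 5.69 = 2.845 m
P_cr = π²EI / L_e² = π² × 107×10⁹ × 4.678×10^-6 / 2.845² = 6.103×10^5 N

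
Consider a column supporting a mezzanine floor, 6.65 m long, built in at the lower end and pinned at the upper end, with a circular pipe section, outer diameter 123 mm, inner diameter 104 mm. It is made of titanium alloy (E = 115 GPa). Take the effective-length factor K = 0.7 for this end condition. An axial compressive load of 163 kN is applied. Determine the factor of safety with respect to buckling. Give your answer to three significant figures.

n ≈ 1.77

d_o = 123 mm, d_i = 104 mm
I = π(d_o⁴ − d_i⁴)/64 = π(123⁴ − 104.0⁴)/64 = 5.493×10^6 mm⁴
I = 5.493×10^6 mm⁴ = 5.493×10^-6 m⁴
Effective length L_e = K·L = 0.7 × 6.65 = 4.655 m
P_cr = π²EI / L_e² = π² × 115×10⁹ × 5.493×10^-6 / 4.655² = 2.877×10^5 N
Factor of safety n = P_cr / P = 287.71 / 163 = 1.77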